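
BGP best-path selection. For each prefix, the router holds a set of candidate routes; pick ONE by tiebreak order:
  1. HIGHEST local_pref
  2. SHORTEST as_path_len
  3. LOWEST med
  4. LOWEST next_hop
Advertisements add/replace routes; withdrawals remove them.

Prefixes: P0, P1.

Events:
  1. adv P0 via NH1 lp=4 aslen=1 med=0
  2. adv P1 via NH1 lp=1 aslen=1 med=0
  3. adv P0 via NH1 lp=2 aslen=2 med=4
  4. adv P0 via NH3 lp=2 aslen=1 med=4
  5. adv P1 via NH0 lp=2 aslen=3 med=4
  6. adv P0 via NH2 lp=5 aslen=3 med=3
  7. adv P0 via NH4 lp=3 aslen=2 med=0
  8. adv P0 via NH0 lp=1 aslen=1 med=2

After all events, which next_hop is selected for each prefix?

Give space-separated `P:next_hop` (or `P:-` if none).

Answer: P0:NH2 P1:NH0

Derivation:
Op 1: best P0=NH1 P1=-
Op 2: best P0=NH1 P1=NH1
Op 3: best P0=NH1 P1=NH1
Op 4: best P0=NH3 P1=NH1
Op 5: best P0=NH3 P1=NH0
Op 6: best P0=NH2 P1=NH0
Op 7: best P0=NH2 P1=NH0
Op 8: best P0=NH2 P1=NH0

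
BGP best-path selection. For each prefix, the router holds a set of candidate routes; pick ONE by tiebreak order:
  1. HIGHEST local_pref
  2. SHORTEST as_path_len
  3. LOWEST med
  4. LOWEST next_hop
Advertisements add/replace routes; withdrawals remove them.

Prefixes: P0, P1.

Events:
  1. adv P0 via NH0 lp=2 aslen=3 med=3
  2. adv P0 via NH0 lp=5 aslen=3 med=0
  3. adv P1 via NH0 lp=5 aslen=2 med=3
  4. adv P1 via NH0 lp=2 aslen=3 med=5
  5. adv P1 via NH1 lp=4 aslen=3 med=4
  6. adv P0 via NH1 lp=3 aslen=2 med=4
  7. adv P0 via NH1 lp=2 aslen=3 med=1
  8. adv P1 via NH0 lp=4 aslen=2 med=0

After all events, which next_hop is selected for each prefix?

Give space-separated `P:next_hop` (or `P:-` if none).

Op 1: best P0=NH0 P1=-
Op 2: best P0=NH0 P1=-
Op 3: best P0=NH0 P1=NH0
Op 4: best P0=NH0 P1=NH0
Op 5: best P0=NH0 P1=NH1
Op 6: best P0=NH0 P1=NH1
Op 7: best P0=NH0 P1=NH1
Op 8: best P0=NH0 P1=NH0

Answer: P0:NH0 P1:NH0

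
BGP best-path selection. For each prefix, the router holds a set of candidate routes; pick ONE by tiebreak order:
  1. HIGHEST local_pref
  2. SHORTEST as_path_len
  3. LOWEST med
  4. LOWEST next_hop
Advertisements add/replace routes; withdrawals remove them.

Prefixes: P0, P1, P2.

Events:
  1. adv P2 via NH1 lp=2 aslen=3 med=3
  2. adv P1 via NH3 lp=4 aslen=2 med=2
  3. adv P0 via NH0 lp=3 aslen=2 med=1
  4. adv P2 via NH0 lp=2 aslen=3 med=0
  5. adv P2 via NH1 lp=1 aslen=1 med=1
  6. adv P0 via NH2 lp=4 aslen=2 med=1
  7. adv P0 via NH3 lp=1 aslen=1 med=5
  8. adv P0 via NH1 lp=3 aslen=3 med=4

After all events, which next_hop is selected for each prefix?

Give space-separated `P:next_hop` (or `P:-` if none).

Op 1: best P0=- P1=- P2=NH1
Op 2: best P0=- P1=NH3 P2=NH1
Op 3: best P0=NH0 P1=NH3 P2=NH1
Op 4: best P0=NH0 P1=NH3 P2=NH0
Op 5: best P0=NH0 P1=NH3 P2=NH0
Op 6: best P0=NH2 P1=NH3 P2=NH0
Op 7: best P0=NH2 P1=NH3 P2=NH0
Op 8: best P0=NH2 P1=NH3 P2=NH0

Answer: P0:NH2 P1:NH3 P2:NH0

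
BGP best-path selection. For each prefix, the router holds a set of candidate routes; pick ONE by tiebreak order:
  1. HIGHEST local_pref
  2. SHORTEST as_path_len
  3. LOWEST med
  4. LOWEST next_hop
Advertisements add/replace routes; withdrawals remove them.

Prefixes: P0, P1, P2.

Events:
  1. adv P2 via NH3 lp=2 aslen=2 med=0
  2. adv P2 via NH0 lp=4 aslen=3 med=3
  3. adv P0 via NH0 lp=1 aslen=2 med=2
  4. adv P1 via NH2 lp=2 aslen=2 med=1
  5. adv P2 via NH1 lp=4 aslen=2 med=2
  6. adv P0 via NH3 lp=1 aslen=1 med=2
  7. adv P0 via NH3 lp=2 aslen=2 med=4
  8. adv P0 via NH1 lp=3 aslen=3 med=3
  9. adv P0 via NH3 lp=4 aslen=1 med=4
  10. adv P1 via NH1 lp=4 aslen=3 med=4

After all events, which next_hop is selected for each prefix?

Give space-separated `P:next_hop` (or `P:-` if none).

Op 1: best P0=- P1=- P2=NH3
Op 2: best P0=- P1=- P2=NH0
Op 3: best P0=NH0 P1=- P2=NH0
Op 4: best P0=NH0 P1=NH2 P2=NH0
Op 5: best P0=NH0 P1=NH2 P2=NH1
Op 6: best P0=NH3 P1=NH2 P2=NH1
Op 7: best P0=NH3 P1=NH2 P2=NH1
Op 8: best P0=NH1 P1=NH2 P2=NH1
Op 9: best P0=NH3 P1=NH2 P2=NH1
Op 10: best P0=NH3 P1=NH1 P2=NH1

Answer: P0:NH3 P1:NH1 P2:NH1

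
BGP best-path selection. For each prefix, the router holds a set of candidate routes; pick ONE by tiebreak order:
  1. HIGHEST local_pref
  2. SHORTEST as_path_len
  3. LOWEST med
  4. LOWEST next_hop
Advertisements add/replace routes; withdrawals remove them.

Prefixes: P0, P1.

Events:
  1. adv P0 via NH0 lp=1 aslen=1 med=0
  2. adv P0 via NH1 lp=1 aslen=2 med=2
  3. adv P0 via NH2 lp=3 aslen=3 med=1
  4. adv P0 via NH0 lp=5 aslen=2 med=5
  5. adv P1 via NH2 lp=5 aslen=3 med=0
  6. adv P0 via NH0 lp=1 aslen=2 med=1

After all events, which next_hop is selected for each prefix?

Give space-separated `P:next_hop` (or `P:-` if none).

Op 1: best P0=NH0 P1=-
Op 2: best P0=NH0 P1=-
Op 3: best P0=NH2 P1=-
Op 4: best P0=NH0 P1=-
Op 5: best P0=NH0 P1=NH2
Op 6: best P0=NH2 P1=NH2

Answer: P0:NH2 P1:NH2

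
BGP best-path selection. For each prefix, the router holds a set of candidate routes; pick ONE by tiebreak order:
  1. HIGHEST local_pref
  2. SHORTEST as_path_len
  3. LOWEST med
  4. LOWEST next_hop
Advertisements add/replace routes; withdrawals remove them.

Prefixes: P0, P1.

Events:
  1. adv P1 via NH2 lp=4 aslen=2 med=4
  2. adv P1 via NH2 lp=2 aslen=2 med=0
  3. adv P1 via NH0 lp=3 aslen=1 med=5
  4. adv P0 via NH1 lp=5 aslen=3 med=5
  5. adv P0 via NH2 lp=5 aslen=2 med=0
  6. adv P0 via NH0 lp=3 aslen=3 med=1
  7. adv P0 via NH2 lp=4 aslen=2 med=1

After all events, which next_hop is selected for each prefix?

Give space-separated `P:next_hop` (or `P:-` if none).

Op 1: best P0=- P1=NH2
Op 2: best P0=- P1=NH2
Op 3: best P0=- P1=NH0
Op 4: best P0=NH1 P1=NH0
Op 5: best P0=NH2 P1=NH0
Op 6: best P0=NH2 P1=NH0
Op 7: best P0=NH1 P1=NH0

Answer: P0:NH1 P1:NH0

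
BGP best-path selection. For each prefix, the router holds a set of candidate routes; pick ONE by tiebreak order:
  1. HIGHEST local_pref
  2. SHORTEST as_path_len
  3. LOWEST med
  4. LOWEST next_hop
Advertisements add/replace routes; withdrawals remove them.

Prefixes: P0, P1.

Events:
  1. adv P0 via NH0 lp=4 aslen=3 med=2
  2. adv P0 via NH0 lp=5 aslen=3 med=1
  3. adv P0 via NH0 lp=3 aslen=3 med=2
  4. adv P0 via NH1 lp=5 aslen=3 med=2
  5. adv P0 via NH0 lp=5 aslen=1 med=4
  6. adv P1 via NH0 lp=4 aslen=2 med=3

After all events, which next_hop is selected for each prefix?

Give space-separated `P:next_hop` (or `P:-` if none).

Op 1: best P0=NH0 P1=-
Op 2: best P0=NH0 P1=-
Op 3: best P0=NH0 P1=-
Op 4: best P0=NH1 P1=-
Op 5: best P0=NH0 P1=-
Op 6: best P0=NH0 P1=NH0

Answer: P0:NH0 P1:NH0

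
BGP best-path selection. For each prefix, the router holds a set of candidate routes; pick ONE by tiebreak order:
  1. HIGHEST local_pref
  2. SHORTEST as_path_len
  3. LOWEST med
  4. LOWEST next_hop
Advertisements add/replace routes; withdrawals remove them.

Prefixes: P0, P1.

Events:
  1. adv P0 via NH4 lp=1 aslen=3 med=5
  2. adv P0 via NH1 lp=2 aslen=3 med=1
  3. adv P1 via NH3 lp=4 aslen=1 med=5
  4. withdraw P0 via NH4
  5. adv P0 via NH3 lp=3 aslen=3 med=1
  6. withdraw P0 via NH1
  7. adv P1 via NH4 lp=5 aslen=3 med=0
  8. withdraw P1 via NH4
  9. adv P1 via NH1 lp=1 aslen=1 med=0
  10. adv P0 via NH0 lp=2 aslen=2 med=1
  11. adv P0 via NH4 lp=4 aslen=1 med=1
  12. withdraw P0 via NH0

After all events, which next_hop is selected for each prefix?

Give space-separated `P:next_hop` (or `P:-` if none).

Answer: P0:NH4 P1:NH3

Derivation:
Op 1: best P0=NH4 P1=-
Op 2: best P0=NH1 P1=-
Op 3: best P0=NH1 P1=NH3
Op 4: best P0=NH1 P1=NH3
Op 5: best P0=NH3 P1=NH3
Op 6: best P0=NH3 P1=NH3
Op 7: best P0=NH3 P1=NH4
Op 8: best P0=NH3 P1=NH3
Op 9: best P0=NH3 P1=NH3
Op 10: best P0=NH3 P1=NH3
Op 11: best P0=NH4 P1=NH3
Op 12: best P0=NH4 P1=NH3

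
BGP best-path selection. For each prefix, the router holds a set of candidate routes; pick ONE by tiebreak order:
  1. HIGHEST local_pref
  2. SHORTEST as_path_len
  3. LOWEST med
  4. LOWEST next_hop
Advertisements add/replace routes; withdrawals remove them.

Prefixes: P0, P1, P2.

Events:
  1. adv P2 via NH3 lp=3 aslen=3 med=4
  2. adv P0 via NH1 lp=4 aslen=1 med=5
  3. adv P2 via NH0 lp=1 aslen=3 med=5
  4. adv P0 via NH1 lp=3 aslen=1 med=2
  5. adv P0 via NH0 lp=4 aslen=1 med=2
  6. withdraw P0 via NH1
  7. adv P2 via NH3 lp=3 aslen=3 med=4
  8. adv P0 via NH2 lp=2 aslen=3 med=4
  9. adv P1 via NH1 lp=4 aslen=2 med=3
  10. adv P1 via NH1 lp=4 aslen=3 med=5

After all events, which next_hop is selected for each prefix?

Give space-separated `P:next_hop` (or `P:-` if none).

Answer: P0:NH0 P1:NH1 P2:NH3

Derivation:
Op 1: best P0=- P1=- P2=NH3
Op 2: best P0=NH1 P1=- P2=NH3
Op 3: best P0=NH1 P1=- P2=NH3
Op 4: best P0=NH1 P1=- P2=NH3
Op 5: best P0=NH0 P1=- P2=NH3
Op 6: best P0=NH0 P1=- P2=NH3
Op 7: best P0=NH0 P1=- P2=NH3
Op 8: best P0=NH0 P1=- P2=NH3
Op 9: best P0=NH0 P1=NH1 P2=NH3
Op 10: best P0=NH0 P1=NH1 P2=NH3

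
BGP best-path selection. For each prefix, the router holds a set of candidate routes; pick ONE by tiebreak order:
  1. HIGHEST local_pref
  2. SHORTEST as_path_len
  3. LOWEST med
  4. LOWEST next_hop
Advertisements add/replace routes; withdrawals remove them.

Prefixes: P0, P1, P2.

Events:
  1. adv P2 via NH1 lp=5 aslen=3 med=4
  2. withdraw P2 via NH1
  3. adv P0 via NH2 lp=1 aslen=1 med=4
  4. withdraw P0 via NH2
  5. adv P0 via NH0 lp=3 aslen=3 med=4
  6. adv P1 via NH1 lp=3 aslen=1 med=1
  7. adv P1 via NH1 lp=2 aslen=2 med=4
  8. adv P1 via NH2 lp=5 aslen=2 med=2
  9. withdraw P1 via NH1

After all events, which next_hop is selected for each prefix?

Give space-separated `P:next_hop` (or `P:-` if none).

Answer: P0:NH0 P1:NH2 P2:-

Derivation:
Op 1: best P0=- P1=- P2=NH1
Op 2: best P0=- P1=- P2=-
Op 3: best P0=NH2 P1=- P2=-
Op 4: best P0=- P1=- P2=-
Op 5: best P0=NH0 P1=- P2=-
Op 6: best P0=NH0 P1=NH1 P2=-
Op 7: best P0=NH0 P1=NH1 P2=-
Op 8: best P0=NH0 P1=NH2 P2=-
Op 9: best P0=NH0 P1=NH2 P2=-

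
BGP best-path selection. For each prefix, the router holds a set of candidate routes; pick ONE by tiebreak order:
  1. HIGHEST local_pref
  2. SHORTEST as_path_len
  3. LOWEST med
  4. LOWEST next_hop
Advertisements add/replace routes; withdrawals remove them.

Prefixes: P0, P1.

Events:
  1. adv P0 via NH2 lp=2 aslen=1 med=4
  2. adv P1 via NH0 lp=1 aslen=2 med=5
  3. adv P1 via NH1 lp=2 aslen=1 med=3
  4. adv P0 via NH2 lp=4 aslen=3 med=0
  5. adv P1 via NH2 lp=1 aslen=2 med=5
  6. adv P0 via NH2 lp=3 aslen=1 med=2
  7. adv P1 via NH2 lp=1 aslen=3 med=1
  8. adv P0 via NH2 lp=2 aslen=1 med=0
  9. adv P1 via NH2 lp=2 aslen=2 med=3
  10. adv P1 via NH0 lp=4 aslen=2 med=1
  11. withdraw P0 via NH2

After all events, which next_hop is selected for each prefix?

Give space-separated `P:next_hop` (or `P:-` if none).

Op 1: best P0=NH2 P1=-
Op 2: best P0=NH2 P1=NH0
Op 3: best P0=NH2 P1=NH1
Op 4: best P0=NH2 P1=NH1
Op 5: best P0=NH2 P1=NH1
Op 6: best P0=NH2 P1=NH1
Op 7: best P0=NH2 P1=NH1
Op 8: best P0=NH2 P1=NH1
Op 9: best P0=NH2 P1=NH1
Op 10: best P0=NH2 P1=NH0
Op 11: best P0=- P1=NH0

Answer: P0:- P1:NH0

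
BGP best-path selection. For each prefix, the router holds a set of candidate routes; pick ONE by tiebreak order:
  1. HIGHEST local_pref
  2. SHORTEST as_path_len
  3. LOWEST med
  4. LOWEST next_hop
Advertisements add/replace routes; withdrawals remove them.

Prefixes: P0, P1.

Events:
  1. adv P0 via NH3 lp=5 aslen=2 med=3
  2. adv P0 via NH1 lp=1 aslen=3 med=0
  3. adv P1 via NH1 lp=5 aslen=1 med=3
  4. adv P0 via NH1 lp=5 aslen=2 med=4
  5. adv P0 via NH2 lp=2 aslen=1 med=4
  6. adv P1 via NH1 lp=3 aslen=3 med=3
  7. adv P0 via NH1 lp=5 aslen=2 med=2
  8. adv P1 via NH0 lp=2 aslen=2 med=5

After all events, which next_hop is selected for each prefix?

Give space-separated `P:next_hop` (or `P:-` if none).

Op 1: best P0=NH3 P1=-
Op 2: best P0=NH3 P1=-
Op 3: best P0=NH3 P1=NH1
Op 4: best P0=NH3 P1=NH1
Op 5: best P0=NH3 P1=NH1
Op 6: best P0=NH3 P1=NH1
Op 7: best P0=NH1 P1=NH1
Op 8: best P0=NH1 P1=NH1

Answer: P0:NH1 P1:NH1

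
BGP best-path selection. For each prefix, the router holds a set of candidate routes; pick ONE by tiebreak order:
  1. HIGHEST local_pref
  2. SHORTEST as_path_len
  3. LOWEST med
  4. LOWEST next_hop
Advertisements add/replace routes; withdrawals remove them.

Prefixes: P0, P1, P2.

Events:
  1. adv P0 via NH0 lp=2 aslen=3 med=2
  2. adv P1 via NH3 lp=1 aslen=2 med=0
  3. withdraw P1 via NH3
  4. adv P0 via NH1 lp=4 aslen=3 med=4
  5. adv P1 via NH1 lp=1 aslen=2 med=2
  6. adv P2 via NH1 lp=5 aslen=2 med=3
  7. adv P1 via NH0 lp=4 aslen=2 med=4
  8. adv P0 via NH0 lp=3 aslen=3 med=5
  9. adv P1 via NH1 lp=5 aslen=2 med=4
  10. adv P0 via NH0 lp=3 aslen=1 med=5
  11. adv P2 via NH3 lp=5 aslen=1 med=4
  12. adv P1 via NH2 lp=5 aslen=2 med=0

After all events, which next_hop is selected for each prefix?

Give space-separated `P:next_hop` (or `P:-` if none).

Answer: P0:NH1 P1:NH2 P2:NH3

Derivation:
Op 1: best P0=NH0 P1=- P2=-
Op 2: best P0=NH0 P1=NH3 P2=-
Op 3: best P0=NH0 P1=- P2=-
Op 4: best P0=NH1 P1=- P2=-
Op 5: best P0=NH1 P1=NH1 P2=-
Op 6: best P0=NH1 P1=NH1 P2=NH1
Op 7: best P0=NH1 P1=NH0 P2=NH1
Op 8: best P0=NH1 P1=NH0 P2=NH1
Op 9: best P0=NH1 P1=NH1 P2=NH1
Op 10: best P0=NH1 P1=NH1 P2=NH1
Op 11: best P0=NH1 P1=NH1 P2=NH3
Op 12: best P0=NH1 P1=NH2 P2=NH3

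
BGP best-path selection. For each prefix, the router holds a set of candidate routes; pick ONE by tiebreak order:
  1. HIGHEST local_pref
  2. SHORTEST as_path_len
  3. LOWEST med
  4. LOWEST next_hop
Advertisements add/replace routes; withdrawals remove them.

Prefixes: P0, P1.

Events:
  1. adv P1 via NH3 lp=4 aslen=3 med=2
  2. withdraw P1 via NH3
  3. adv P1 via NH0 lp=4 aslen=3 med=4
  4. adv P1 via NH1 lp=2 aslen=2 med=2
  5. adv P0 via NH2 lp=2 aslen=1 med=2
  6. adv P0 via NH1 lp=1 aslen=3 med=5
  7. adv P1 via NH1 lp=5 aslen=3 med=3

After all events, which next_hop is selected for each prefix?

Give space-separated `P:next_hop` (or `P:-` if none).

Answer: P0:NH2 P1:NH1

Derivation:
Op 1: best P0=- P1=NH3
Op 2: best P0=- P1=-
Op 3: best P0=- P1=NH0
Op 4: best P0=- P1=NH0
Op 5: best P0=NH2 P1=NH0
Op 6: best P0=NH2 P1=NH0
Op 7: best P0=NH2 P1=NH1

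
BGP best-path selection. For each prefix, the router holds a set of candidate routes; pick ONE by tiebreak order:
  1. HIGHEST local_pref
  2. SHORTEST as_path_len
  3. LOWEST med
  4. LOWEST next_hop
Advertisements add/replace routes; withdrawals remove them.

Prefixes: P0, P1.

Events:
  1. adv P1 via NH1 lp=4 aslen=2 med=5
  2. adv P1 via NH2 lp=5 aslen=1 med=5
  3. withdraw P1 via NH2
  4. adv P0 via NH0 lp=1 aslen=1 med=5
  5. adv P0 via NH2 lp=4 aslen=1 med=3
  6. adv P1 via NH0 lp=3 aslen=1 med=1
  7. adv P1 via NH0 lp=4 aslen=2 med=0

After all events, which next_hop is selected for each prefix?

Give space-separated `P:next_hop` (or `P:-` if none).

Op 1: best P0=- P1=NH1
Op 2: best P0=- P1=NH2
Op 3: best P0=- P1=NH1
Op 4: best P0=NH0 P1=NH1
Op 5: best P0=NH2 P1=NH1
Op 6: best P0=NH2 P1=NH1
Op 7: best P0=NH2 P1=NH0

Answer: P0:NH2 P1:NH0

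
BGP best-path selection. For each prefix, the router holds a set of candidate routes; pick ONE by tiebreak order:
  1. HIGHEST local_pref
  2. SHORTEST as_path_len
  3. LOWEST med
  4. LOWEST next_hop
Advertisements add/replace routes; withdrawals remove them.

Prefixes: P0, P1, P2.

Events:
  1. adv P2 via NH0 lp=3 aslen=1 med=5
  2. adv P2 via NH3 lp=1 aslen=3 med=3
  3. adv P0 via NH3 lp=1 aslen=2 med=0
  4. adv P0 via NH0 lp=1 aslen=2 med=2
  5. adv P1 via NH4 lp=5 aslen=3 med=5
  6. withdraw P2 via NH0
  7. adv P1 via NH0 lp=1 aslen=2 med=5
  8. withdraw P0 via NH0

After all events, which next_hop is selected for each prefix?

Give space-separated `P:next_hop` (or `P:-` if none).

Op 1: best P0=- P1=- P2=NH0
Op 2: best P0=- P1=- P2=NH0
Op 3: best P0=NH3 P1=- P2=NH0
Op 4: best P0=NH3 P1=- P2=NH0
Op 5: best P0=NH3 P1=NH4 P2=NH0
Op 6: best P0=NH3 P1=NH4 P2=NH3
Op 7: best P0=NH3 P1=NH4 P2=NH3
Op 8: best P0=NH3 P1=NH4 P2=NH3

Answer: P0:NH3 P1:NH4 P2:NH3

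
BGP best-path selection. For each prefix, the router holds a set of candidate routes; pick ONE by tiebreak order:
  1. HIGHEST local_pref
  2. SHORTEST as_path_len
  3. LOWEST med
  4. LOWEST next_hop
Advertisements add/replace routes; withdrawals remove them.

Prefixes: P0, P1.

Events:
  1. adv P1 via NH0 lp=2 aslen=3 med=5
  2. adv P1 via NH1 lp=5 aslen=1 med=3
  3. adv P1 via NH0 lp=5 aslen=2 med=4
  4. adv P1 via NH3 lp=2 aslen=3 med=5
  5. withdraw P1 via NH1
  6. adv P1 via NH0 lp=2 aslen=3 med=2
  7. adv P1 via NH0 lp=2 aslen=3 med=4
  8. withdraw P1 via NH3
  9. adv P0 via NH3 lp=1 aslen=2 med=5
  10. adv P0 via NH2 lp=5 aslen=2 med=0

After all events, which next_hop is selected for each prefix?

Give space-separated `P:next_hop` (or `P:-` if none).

Op 1: best P0=- P1=NH0
Op 2: best P0=- P1=NH1
Op 3: best P0=- P1=NH1
Op 4: best P0=- P1=NH1
Op 5: best P0=- P1=NH0
Op 6: best P0=- P1=NH0
Op 7: best P0=- P1=NH0
Op 8: best P0=- P1=NH0
Op 9: best P0=NH3 P1=NH0
Op 10: best P0=NH2 P1=NH0

Answer: P0:NH2 P1:NH0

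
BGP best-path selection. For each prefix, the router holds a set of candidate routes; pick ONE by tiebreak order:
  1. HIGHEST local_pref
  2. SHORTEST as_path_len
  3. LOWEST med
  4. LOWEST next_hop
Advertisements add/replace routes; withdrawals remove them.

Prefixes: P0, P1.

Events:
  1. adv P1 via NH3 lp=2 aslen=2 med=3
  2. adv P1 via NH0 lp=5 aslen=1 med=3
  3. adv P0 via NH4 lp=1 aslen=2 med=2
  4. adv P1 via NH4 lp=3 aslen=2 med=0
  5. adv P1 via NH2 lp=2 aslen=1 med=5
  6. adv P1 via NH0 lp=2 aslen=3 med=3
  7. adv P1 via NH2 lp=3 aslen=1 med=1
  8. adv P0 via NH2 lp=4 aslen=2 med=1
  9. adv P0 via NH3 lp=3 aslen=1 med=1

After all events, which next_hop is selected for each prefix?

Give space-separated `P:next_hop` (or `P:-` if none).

Op 1: best P0=- P1=NH3
Op 2: best P0=- P1=NH0
Op 3: best P0=NH4 P1=NH0
Op 4: best P0=NH4 P1=NH0
Op 5: best P0=NH4 P1=NH0
Op 6: best P0=NH4 P1=NH4
Op 7: best P0=NH4 P1=NH2
Op 8: best P0=NH2 P1=NH2
Op 9: best P0=NH2 P1=NH2

Answer: P0:NH2 P1:NH2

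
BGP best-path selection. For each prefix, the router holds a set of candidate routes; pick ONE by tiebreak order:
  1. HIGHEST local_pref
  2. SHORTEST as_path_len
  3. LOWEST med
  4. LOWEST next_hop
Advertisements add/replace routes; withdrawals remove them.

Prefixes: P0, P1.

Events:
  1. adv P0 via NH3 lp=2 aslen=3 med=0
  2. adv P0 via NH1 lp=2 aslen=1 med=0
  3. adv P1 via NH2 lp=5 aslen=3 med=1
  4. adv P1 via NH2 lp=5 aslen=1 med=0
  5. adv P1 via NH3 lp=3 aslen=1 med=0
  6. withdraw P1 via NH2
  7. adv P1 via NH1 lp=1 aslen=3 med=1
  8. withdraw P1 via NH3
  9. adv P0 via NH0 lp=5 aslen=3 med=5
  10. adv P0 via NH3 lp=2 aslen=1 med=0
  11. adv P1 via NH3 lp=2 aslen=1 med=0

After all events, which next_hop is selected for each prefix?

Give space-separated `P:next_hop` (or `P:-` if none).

Op 1: best P0=NH3 P1=-
Op 2: best P0=NH1 P1=-
Op 3: best P0=NH1 P1=NH2
Op 4: best P0=NH1 P1=NH2
Op 5: best P0=NH1 P1=NH2
Op 6: best P0=NH1 P1=NH3
Op 7: best P0=NH1 P1=NH3
Op 8: best P0=NH1 P1=NH1
Op 9: best P0=NH0 P1=NH1
Op 10: best P0=NH0 P1=NH1
Op 11: best P0=NH0 P1=NH3

Answer: P0:NH0 P1:NH3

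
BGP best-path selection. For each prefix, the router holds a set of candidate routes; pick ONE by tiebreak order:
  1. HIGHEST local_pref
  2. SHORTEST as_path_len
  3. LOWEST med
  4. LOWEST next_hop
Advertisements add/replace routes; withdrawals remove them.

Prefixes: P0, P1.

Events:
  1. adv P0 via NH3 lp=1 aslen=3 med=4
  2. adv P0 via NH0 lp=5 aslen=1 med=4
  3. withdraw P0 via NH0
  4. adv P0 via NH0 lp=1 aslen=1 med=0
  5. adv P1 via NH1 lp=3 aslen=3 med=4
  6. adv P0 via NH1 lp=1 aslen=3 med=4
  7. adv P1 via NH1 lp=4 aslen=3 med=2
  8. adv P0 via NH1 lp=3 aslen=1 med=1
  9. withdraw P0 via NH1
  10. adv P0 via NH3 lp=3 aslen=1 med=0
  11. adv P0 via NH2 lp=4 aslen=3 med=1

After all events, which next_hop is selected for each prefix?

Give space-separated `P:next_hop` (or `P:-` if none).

Op 1: best P0=NH3 P1=-
Op 2: best P0=NH0 P1=-
Op 3: best P0=NH3 P1=-
Op 4: best P0=NH0 P1=-
Op 5: best P0=NH0 P1=NH1
Op 6: best P0=NH0 P1=NH1
Op 7: best P0=NH0 P1=NH1
Op 8: best P0=NH1 P1=NH1
Op 9: best P0=NH0 P1=NH1
Op 10: best P0=NH3 P1=NH1
Op 11: best P0=NH2 P1=NH1

Answer: P0:NH2 P1:NH1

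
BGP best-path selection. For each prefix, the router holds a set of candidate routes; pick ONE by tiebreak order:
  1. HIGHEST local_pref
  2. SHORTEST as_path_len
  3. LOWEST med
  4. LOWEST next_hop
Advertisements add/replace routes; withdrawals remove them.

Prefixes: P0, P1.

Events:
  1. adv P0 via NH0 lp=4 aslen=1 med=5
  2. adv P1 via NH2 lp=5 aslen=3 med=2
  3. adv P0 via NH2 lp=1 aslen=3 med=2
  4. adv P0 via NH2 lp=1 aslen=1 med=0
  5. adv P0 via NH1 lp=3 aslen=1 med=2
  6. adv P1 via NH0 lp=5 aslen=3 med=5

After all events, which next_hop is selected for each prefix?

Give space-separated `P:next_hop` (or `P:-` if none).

Answer: P0:NH0 P1:NH2

Derivation:
Op 1: best P0=NH0 P1=-
Op 2: best P0=NH0 P1=NH2
Op 3: best P0=NH0 P1=NH2
Op 4: best P0=NH0 P1=NH2
Op 5: best P0=NH0 P1=NH2
Op 6: best P0=NH0 P1=NH2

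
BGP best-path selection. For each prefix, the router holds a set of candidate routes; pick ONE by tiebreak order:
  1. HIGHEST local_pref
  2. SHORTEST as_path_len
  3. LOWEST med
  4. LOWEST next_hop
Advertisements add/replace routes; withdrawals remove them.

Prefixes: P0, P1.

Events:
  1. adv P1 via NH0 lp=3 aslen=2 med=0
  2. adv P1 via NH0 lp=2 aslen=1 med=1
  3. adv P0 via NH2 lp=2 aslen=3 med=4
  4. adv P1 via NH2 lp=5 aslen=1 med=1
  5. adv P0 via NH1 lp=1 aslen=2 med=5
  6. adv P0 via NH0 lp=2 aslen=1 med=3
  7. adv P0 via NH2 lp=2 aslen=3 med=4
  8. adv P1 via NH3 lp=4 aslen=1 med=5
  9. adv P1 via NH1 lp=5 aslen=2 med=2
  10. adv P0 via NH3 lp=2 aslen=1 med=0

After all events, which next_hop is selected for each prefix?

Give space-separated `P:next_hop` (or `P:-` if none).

Op 1: best P0=- P1=NH0
Op 2: best P0=- P1=NH0
Op 3: best P0=NH2 P1=NH0
Op 4: best P0=NH2 P1=NH2
Op 5: best P0=NH2 P1=NH2
Op 6: best P0=NH0 P1=NH2
Op 7: best P0=NH0 P1=NH2
Op 8: best P0=NH0 P1=NH2
Op 9: best P0=NH0 P1=NH2
Op 10: best P0=NH3 P1=NH2

Answer: P0:NH3 P1:NH2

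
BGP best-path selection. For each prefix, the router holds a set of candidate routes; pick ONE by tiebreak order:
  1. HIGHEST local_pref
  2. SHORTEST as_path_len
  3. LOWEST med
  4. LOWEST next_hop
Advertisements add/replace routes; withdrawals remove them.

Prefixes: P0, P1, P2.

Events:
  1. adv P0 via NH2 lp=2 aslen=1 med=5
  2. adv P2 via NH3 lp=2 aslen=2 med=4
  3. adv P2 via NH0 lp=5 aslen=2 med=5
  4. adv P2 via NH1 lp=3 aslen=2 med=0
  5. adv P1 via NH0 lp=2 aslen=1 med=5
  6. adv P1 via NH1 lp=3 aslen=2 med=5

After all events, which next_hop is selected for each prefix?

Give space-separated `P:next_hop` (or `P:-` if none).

Op 1: best P0=NH2 P1=- P2=-
Op 2: best P0=NH2 P1=- P2=NH3
Op 3: best P0=NH2 P1=- P2=NH0
Op 4: best P0=NH2 P1=- P2=NH0
Op 5: best P0=NH2 P1=NH0 P2=NH0
Op 6: best P0=NH2 P1=NH1 P2=NH0

Answer: P0:NH2 P1:NH1 P2:NH0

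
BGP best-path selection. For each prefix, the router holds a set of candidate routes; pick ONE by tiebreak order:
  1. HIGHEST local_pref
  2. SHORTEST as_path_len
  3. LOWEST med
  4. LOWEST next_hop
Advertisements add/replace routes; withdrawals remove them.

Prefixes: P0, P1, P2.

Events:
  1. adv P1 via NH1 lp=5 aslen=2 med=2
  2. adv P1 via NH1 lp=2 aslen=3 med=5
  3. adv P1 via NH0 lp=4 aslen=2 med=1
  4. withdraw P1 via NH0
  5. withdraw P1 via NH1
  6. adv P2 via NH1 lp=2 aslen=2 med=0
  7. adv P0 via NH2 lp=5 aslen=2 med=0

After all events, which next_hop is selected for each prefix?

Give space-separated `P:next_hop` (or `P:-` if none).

Answer: P0:NH2 P1:- P2:NH1

Derivation:
Op 1: best P0=- P1=NH1 P2=-
Op 2: best P0=- P1=NH1 P2=-
Op 3: best P0=- P1=NH0 P2=-
Op 4: best P0=- P1=NH1 P2=-
Op 5: best P0=- P1=- P2=-
Op 6: best P0=- P1=- P2=NH1
Op 7: best P0=NH2 P1=- P2=NH1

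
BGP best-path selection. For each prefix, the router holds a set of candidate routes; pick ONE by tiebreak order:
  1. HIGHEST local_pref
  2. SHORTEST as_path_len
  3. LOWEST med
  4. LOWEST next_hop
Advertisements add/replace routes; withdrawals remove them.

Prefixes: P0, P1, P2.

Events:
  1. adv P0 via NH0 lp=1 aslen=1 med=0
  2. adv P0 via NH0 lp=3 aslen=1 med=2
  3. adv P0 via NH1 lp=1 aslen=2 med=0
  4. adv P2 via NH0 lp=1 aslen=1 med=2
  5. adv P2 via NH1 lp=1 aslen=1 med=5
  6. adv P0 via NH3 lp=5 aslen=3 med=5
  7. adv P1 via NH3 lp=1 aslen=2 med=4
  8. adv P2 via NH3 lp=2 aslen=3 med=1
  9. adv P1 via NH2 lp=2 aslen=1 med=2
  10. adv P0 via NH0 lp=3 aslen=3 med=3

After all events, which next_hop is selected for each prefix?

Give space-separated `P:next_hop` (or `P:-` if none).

Answer: P0:NH3 P1:NH2 P2:NH3

Derivation:
Op 1: best P0=NH0 P1=- P2=-
Op 2: best P0=NH0 P1=- P2=-
Op 3: best P0=NH0 P1=- P2=-
Op 4: best P0=NH0 P1=- P2=NH0
Op 5: best P0=NH0 P1=- P2=NH0
Op 6: best P0=NH3 P1=- P2=NH0
Op 7: best P0=NH3 P1=NH3 P2=NH0
Op 8: best P0=NH3 P1=NH3 P2=NH3
Op 9: best P0=NH3 P1=NH2 P2=NH3
Op 10: best P0=NH3 P1=NH2 P2=NH3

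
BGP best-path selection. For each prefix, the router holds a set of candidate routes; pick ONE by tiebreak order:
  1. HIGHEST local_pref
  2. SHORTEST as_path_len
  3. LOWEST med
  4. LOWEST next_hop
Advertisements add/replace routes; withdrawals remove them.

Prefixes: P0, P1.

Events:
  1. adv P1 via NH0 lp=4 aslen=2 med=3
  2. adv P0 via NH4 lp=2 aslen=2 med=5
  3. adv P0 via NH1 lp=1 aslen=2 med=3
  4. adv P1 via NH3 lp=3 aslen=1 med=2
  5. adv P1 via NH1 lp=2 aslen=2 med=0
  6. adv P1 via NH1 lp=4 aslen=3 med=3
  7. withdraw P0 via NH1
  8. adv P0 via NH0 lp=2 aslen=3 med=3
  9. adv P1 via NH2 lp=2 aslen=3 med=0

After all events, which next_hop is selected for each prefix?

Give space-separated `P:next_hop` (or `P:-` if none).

Op 1: best P0=- P1=NH0
Op 2: best P0=NH4 P1=NH0
Op 3: best P0=NH4 P1=NH0
Op 4: best P0=NH4 P1=NH0
Op 5: best P0=NH4 P1=NH0
Op 6: best P0=NH4 P1=NH0
Op 7: best P0=NH4 P1=NH0
Op 8: best P0=NH4 P1=NH0
Op 9: best P0=NH4 P1=NH0

Answer: P0:NH4 P1:NH0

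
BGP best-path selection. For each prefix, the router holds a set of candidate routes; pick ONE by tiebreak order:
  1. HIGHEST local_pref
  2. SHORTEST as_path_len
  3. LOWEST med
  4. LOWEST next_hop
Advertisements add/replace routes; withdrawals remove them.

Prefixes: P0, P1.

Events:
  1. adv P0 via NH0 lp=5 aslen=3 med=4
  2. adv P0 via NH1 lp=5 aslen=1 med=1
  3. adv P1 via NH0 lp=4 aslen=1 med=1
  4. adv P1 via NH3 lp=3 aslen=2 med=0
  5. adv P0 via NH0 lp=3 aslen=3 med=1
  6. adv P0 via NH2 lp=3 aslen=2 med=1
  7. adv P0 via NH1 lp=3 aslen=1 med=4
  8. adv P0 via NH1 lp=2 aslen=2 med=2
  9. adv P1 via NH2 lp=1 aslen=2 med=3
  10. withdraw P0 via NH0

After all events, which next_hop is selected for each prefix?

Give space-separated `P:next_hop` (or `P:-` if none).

Op 1: best P0=NH0 P1=-
Op 2: best P0=NH1 P1=-
Op 3: best P0=NH1 P1=NH0
Op 4: best P0=NH1 P1=NH0
Op 5: best P0=NH1 P1=NH0
Op 6: best P0=NH1 P1=NH0
Op 7: best P0=NH1 P1=NH0
Op 8: best P0=NH2 P1=NH0
Op 9: best P0=NH2 P1=NH0
Op 10: best P0=NH2 P1=NH0

Answer: P0:NH2 P1:NH0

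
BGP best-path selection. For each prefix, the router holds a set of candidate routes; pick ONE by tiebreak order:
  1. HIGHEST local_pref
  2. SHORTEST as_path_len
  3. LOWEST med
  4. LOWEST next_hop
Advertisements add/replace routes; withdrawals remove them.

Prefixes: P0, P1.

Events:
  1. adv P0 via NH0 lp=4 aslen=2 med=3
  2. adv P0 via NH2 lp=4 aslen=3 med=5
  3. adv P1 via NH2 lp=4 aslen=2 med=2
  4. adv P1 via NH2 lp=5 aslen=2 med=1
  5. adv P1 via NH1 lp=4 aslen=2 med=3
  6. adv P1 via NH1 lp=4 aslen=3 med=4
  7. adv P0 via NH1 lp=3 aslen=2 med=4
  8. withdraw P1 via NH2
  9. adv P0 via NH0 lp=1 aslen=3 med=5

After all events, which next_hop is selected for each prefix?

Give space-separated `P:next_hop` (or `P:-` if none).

Op 1: best P0=NH0 P1=-
Op 2: best P0=NH0 P1=-
Op 3: best P0=NH0 P1=NH2
Op 4: best P0=NH0 P1=NH2
Op 5: best P0=NH0 P1=NH2
Op 6: best P0=NH0 P1=NH2
Op 7: best P0=NH0 P1=NH2
Op 8: best P0=NH0 P1=NH1
Op 9: best P0=NH2 P1=NH1

Answer: P0:NH2 P1:NH1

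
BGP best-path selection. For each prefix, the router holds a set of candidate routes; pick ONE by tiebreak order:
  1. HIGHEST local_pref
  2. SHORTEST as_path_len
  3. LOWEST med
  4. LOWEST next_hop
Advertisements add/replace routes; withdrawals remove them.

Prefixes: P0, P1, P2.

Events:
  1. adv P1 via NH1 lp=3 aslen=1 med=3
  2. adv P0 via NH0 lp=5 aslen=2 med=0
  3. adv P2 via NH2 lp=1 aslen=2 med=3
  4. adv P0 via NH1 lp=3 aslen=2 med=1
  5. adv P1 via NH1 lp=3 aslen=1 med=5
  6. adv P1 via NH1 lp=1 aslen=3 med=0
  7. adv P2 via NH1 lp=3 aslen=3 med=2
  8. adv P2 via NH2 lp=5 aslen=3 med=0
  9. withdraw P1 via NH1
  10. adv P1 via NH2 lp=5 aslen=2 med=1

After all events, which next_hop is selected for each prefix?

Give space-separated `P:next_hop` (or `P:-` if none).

Answer: P0:NH0 P1:NH2 P2:NH2

Derivation:
Op 1: best P0=- P1=NH1 P2=-
Op 2: best P0=NH0 P1=NH1 P2=-
Op 3: best P0=NH0 P1=NH1 P2=NH2
Op 4: best P0=NH0 P1=NH1 P2=NH2
Op 5: best P0=NH0 P1=NH1 P2=NH2
Op 6: best P0=NH0 P1=NH1 P2=NH2
Op 7: best P0=NH0 P1=NH1 P2=NH1
Op 8: best P0=NH0 P1=NH1 P2=NH2
Op 9: best P0=NH0 P1=- P2=NH2
Op 10: best P0=NH0 P1=NH2 P2=NH2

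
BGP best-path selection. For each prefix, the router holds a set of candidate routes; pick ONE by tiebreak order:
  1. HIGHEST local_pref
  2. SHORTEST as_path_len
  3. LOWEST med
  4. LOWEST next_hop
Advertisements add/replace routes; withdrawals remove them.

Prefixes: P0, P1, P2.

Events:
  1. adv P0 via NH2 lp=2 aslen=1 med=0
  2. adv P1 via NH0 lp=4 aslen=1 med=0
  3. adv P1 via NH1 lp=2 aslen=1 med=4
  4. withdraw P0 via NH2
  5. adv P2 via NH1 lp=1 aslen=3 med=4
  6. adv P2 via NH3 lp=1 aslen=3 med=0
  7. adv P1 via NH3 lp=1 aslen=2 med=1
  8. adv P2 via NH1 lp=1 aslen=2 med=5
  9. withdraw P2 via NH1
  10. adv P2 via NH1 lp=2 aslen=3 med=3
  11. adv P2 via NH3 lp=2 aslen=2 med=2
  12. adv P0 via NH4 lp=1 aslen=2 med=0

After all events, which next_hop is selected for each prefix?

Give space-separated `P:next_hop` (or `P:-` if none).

Op 1: best P0=NH2 P1=- P2=-
Op 2: best P0=NH2 P1=NH0 P2=-
Op 3: best P0=NH2 P1=NH0 P2=-
Op 4: best P0=- P1=NH0 P2=-
Op 5: best P0=- P1=NH0 P2=NH1
Op 6: best P0=- P1=NH0 P2=NH3
Op 7: best P0=- P1=NH0 P2=NH3
Op 8: best P0=- P1=NH0 P2=NH1
Op 9: best P0=- P1=NH0 P2=NH3
Op 10: best P0=- P1=NH0 P2=NH1
Op 11: best P0=- P1=NH0 P2=NH3
Op 12: best P0=NH4 P1=NH0 P2=NH3

Answer: P0:NH4 P1:NH0 P2:NH3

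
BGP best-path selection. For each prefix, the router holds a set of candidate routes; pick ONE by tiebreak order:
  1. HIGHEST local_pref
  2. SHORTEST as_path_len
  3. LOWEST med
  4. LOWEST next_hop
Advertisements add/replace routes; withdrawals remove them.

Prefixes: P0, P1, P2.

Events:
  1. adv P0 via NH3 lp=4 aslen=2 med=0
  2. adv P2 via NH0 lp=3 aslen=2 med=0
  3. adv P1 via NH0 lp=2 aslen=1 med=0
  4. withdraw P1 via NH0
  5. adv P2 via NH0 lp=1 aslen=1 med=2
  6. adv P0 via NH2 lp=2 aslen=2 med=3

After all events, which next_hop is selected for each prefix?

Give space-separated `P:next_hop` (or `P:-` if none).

Answer: P0:NH3 P1:- P2:NH0

Derivation:
Op 1: best P0=NH3 P1=- P2=-
Op 2: best P0=NH3 P1=- P2=NH0
Op 3: best P0=NH3 P1=NH0 P2=NH0
Op 4: best P0=NH3 P1=- P2=NH0
Op 5: best P0=NH3 P1=- P2=NH0
Op 6: best P0=NH3 P1=- P2=NH0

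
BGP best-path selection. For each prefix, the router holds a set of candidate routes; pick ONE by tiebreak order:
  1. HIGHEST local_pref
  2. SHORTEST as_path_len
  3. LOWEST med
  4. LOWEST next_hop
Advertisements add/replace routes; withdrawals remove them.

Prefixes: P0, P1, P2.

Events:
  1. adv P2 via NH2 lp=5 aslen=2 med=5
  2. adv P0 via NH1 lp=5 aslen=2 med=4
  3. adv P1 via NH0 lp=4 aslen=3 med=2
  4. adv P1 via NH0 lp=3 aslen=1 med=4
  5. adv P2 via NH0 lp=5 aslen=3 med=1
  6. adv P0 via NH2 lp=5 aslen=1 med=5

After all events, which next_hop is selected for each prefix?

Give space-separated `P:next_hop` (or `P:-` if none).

Answer: P0:NH2 P1:NH0 P2:NH2

Derivation:
Op 1: best P0=- P1=- P2=NH2
Op 2: best P0=NH1 P1=- P2=NH2
Op 3: best P0=NH1 P1=NH0 P2=NH2
Op 4: best P0=NH1 P1=NH0 P2=NH2
Op 5: best P0=NH1 P1=NH0 P2=NH2
Op 6: best P0=NH2 P1=NH0 P2=NH2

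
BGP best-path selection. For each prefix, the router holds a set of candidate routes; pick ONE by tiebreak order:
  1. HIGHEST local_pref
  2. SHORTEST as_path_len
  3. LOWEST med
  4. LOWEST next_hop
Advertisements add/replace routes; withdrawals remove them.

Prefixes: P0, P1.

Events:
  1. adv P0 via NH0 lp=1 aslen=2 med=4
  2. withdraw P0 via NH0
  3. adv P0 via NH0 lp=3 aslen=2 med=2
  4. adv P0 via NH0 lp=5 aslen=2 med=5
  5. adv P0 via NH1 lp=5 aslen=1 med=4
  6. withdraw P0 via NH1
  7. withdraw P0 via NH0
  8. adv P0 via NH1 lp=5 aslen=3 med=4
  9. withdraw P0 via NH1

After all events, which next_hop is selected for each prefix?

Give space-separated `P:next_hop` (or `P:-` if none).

Op 1: best P0=NH0 P1=-
Op 2: best P0=- P1=-
Op 3: best P0=NH0 P1=-
Op 4: best P0=NH0 P1=-
Op 5: best P0=NH1 P1=-
Op 6: best P0=NH0 P1=-
Op 7: best P0=- P1=-
Op 8: best P0=NH1 P1=-
Op 9: best P0=- P1=-

Answer: P0:- P1:-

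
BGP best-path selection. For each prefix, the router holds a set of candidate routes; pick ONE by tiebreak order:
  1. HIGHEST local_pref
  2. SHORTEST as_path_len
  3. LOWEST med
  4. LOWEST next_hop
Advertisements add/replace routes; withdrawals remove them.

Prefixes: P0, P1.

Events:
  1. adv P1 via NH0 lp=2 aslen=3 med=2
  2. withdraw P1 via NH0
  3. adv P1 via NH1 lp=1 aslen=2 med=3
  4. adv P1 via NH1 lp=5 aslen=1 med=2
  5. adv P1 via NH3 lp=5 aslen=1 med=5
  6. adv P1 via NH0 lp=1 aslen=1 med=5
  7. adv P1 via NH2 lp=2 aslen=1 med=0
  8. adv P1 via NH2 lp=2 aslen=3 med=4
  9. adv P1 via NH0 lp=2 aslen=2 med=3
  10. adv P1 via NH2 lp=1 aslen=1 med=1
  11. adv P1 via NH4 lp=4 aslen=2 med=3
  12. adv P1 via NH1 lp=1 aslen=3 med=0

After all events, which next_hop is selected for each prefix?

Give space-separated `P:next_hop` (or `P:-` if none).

Op 1: best P0=- P1=NH0
Op 2: best P0=- P1=-
Op 3: best P0=- P1=NH1
Op 4: best P0=- P1=NH1
Op 5: best P0=- P1=NH1
Op 6: best P0=- P1=NH1
Op 7: best P0=- P1=NH1
Op 8: best P0=- P1=NH1
Op 9: best P0=- P1=NH1
Op 10: best P0=- P1=NH1
Op 11: best P0=- P1=NH1
Op 12: best P0=- P1=NH3

Answer: P0:- P1:NH3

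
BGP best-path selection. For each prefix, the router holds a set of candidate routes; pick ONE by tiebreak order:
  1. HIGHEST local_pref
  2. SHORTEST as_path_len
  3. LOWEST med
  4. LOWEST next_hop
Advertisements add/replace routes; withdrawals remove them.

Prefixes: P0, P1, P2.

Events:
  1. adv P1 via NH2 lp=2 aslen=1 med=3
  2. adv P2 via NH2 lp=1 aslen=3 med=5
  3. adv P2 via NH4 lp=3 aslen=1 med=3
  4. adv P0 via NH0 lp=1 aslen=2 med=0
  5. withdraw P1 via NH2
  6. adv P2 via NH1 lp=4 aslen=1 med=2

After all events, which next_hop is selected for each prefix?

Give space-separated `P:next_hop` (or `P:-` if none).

Op 1: best P0=- P1=NH2 P2=-
Op 2: best P0=- P1=NH2 P2=NH2
Op 3: best P0=- P1=NH2 P2=NH4
Op 4: best P0=NH0 P1=NH2 P2=NH4
Op 5: best P0=NH0 P1=- P2=NH4
Op 6: best P0=NH0 P1=- P2=NH1

Answer: P0:NH0 P1:- P2:NH1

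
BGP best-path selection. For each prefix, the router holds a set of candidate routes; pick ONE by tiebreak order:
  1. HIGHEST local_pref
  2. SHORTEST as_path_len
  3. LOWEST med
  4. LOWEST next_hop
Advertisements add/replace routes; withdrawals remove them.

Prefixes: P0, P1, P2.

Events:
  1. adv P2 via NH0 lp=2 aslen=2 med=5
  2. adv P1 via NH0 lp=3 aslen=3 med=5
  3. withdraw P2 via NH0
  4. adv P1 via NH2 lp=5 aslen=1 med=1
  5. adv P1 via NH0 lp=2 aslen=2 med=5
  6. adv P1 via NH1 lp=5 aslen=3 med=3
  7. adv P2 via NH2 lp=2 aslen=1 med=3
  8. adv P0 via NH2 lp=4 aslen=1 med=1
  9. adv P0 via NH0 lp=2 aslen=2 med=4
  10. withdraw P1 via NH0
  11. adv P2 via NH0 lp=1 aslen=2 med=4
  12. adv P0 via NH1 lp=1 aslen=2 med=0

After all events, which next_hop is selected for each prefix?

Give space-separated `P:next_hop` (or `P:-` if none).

Answer: P0:NH2 P1:NH2 P2:NH2

Derivation:
Op 1: best P0=- P1=- P2=NH0
Op 2: best P0=- P1=NH0 P2=NH0
Op 3: best P0=- P1=NH0 P2=-
Op 4: best P0=- P1=NH2 P2=-
Op 5: best P0=- P1=NH2 P2=-
Op 6: best P0=- P1=NH2 P2=-
Op 7: best P0=- P1=NH2 P2=NH2
Op 8: best P0=NH2 P1=NH2 P2=NH2
Op 9: best P0=NH2 P1=NH2 P2=NH2
Op 10: best P0=NH2 P1=NH2 P2=NH2
Op 11: best P0=NH2 P1=NH2 P2=NH2
Op 12: best P0=NH2 P1=NH2 P2=NH2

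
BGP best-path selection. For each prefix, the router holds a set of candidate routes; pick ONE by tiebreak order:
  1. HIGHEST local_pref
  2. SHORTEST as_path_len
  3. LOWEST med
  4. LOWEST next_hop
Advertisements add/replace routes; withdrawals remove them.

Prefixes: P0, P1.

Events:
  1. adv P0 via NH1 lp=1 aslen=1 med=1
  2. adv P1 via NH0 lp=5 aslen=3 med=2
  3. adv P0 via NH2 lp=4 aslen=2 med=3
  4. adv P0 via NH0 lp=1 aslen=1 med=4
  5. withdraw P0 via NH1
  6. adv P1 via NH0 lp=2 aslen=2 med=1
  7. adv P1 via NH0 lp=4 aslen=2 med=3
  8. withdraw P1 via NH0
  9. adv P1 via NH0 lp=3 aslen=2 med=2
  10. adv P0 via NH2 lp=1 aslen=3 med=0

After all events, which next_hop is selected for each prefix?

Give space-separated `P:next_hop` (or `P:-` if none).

Op 1: best P0=NH1 P1=-
Op 2: best P0=NH1 P1=NH0
Op 3: best P0=NH2 P1=NH0
Op 4: best P0=NH2 P1=NH0
Op 5: best P0=NH2 P1=NH0
Op 6: best P0=NH2 P1=NH0
Op 7: best P0=NH2 P1=NH0
Op 8: best P0=NH2 P1=-
Op 9: best P0=NH2 P1=NH0
Op 10: best P0=NH0 P1=NH0

Answer: P0:NH0 P1:NH0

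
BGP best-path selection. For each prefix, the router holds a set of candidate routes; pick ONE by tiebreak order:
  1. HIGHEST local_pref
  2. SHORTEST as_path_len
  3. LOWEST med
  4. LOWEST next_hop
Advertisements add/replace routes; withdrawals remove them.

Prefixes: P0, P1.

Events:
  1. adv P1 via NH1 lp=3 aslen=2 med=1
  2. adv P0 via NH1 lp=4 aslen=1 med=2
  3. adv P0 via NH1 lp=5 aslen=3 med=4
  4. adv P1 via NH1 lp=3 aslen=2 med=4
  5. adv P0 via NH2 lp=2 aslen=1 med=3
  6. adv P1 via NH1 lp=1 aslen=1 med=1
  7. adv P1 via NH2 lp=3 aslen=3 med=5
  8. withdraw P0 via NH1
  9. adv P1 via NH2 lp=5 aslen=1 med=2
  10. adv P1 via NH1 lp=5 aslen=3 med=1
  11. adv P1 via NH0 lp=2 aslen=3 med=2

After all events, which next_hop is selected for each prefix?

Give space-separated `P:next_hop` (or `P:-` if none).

Op 1: best P0=- P1=NH1
Op 2: best P0=NH1 P1=NH1
Op 3: best P0=NH1 P1=NH1
Op 4: best P0=NH1 P1=NH1
Op 5: best P0=NH1 P1=NH1
Op 6: best P0=NH1 P1=NH1
Op 7: best P0=NH1 P1=NH2
Op 8: best P0=NH2 P1=NH2
Op 9: best P0=NH2 P1=NH2
Op 10: best P0=NH2 P1=NH2
Op 11: best P0=NH2 P1=NH2

Answer: P0:NH2 P1:NH2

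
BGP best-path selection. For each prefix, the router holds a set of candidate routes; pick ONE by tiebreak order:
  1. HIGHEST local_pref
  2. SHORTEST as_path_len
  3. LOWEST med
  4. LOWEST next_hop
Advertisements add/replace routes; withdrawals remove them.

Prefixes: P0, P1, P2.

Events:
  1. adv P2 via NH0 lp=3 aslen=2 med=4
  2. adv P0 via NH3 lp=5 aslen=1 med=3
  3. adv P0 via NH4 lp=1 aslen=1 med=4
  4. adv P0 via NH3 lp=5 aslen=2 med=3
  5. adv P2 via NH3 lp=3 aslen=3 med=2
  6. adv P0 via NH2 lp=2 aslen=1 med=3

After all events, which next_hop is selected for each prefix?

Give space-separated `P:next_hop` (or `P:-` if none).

Op 1: best P0=- P1=- P2=NH0
Op 2: best P0=NH3 P1=- P2=NH0
Op 3: best P0=NH3 P1=- P2=NH0
Op 4: best P0=NH3 P1=- P2=NH0
Op 5: best P0=NH3 P1=- P2=NH0
Op 6: best P0=NH3 P1=- P2=NH0

Answer: P0:NH3 P1:- P2:NH0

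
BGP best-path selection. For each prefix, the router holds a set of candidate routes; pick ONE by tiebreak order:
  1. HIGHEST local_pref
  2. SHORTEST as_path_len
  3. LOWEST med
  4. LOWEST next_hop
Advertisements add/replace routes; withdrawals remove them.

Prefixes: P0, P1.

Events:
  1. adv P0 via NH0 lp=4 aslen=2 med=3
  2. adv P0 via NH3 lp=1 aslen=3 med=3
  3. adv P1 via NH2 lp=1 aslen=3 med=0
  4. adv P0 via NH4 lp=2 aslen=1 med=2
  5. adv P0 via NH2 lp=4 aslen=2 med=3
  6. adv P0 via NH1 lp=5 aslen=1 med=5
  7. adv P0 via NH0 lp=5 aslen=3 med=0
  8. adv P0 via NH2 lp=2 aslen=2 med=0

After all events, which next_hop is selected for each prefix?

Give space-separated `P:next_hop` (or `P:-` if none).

Op 1: best P0=NH0 P1=-
Op 2: best P0=NH0 P1=-
Op 3: best P0=NH0 P1=NH2
Op 4: best P0=NH0 P1=NH2
Op 5: best P0=NH0 P1=NH2
Op 6: best P0=NH1 P1=NH2
Op 7: best P0=NH1 P1=NH2
Op 8: best P0=NH1 P1=NH2

Answer: P0:NH1 P1:NH2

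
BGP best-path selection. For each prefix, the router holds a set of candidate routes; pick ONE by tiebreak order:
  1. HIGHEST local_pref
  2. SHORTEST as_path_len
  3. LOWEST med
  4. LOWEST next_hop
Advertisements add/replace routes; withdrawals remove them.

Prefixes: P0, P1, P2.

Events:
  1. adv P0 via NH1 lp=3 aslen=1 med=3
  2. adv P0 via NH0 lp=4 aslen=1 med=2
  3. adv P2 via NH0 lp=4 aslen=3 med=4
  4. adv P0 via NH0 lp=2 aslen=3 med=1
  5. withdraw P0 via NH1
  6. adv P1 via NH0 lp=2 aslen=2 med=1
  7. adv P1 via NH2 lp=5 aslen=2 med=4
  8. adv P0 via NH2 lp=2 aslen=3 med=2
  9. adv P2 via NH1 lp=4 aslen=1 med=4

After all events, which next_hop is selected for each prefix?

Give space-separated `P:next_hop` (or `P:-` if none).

Op 1: best P0=NH1 P1=- P2=-
Op 2: best P0=NH0 P1=- P2=-
Op 3: best P0=NH0 P1=- P2=NH0
Op 4: best P0=NH1 P1=- P2=NH0
Op 5: best P0=NH0 P1=- P2=NH0
Op 6: best P0=NH0 P1=NH0 P2=NH0
Op 7: best P0=NH0 P1=NH2 P2=NH0
Op 8: best P0=NH0 P1=NH2 P2=NH0
Op 9: best P0=NH0 P1=NH2 P2=NH1

Answer: P0:NH0 P1:NH2 P2:NH1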